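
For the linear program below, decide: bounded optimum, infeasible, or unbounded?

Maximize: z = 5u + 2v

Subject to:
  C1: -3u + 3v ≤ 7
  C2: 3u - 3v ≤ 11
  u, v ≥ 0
Feasible point: (0, 0) satisfies every constraint, so the LP is feasible.
Direction d = (1, 1): for each constraint row a, a·d ≤ 0 —
  (-3)(1) + (3)(1) = 0 ≤ 0
  (3)(1) + (-3)(1) = 0 ≤ 0
and d ≥ 0, so (0, 0) + t·d stays feasible for every t ≥ 0. Along this ray z = 5u + 2v changes by 7 per unit t, so z → +∞.

The LP is unbounded; z can be made arbitrarily large.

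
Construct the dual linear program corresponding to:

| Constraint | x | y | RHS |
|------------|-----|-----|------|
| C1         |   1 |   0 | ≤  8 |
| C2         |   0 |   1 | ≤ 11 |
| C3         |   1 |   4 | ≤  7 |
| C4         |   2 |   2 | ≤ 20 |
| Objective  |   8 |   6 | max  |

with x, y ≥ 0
Minimize: z = 8y1 + 11y2 + 7y3 + 20y4

Subject to:
  C1: -y1 - y3 - 2y4 ≤ -8
  C2: -y2 - 4y3 - 2y4 ≤ -6
  y1, y2, y3, y4 ≥ 0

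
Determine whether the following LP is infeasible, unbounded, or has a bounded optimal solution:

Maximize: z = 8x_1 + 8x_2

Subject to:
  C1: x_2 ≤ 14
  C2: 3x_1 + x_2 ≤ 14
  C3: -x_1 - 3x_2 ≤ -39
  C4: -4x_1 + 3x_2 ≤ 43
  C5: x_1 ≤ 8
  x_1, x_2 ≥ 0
The point (0, 14) satisfies every constraint, so the LP is feasible; the constraints give x_1 ≤ 8 and x_2 ≤ 14, which with x_1, x_2 ≥ 0 keep the feasible region inside a bounded box. A feasible, bounded LP attains a finite optimum at a vertex.

Evaluating z = 8x_1 + 8x_2 at each vertex:
  (0, 13): z = 104
  (0.375, 12.88): z = 106
  (0, 14): z = 112

Bounded optimum: z* = 112 at (0, 14).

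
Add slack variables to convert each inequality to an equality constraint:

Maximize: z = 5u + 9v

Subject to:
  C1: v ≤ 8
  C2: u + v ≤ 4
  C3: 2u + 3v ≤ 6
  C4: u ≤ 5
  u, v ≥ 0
max z = 5u + 9v

s.t.
  v + s1 = 8
  u + v + s2 = 4
  2u + 3v + s3 = 6
  u + s4 = 5
  u, v, s1, s2, s3, s4 ≥ 0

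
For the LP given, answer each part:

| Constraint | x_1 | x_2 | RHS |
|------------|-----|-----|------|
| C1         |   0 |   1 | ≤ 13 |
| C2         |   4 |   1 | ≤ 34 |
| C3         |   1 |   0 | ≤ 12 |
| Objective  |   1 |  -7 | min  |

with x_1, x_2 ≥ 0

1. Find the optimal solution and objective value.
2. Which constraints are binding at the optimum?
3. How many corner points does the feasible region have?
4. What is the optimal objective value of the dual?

1. x_1 = 0, x_2 = 13, z = -91
2. C1, x_1 ≥ 0
3. 4
4. -91 (by strong duality, equal to the primal optimum)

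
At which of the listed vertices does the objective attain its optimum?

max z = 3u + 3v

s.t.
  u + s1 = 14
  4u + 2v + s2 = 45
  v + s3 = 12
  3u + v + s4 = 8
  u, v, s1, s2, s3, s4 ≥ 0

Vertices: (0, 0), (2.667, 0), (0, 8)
(0, 8) with z = 24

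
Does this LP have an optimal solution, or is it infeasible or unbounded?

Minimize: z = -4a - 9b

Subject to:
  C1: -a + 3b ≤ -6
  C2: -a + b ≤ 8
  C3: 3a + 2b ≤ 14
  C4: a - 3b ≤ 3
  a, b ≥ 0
C4 requires a - 3b ≤ 3, while C1 (-a + 3b ≤ -6) is equivalent to a - 3b ≥ 6. Together they would need 6 ≤ a - 3b ≤ 3, which is impossible since 6 > 3. No point satisfies all constraints.

The feasible region is empty; the LP is infeasible.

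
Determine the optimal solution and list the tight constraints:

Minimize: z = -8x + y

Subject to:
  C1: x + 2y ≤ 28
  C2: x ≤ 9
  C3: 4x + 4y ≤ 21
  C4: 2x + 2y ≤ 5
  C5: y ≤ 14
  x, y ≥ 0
Optimal: x = 2.5, y = 0
Binding: C4, y ≥ 0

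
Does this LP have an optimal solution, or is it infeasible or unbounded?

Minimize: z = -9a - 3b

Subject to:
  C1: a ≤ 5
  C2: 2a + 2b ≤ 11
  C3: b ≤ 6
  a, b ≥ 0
The point (5, 0.5) satisfies every constraint, so the LP is feasible; the constraints give a ≤ 5 and b ≤ 6, which with a, b ≥ 0 keep the feasible region inside a bounded box. A feasible, bounded LP attains a finite optimum at a vertex.

Evaluating z = -9a - 3b at each vertex:
  (0, 0): z = 0
  (5, 0): z = -45
  (5, 0.5): z = -46.5
  (0, 5.5): z = -16.5

Feasible with finite optimum z* = -46.5 at (5, 0.5).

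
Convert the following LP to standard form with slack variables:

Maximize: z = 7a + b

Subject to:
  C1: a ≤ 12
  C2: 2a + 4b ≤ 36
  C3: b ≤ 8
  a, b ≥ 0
max z = 7a + b

s.t.
  a + s1 = 12
  2a + 4b + s2 = 36
  b + s3 = 8
  a, b, s1, s2, s3 ≥ 0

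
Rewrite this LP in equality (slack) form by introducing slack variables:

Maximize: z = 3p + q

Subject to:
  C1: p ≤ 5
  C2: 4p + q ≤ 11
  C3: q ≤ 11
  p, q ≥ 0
max z = 3p + q

s.t.
  p + s1 = 5
  4p + q + s2 = 11
  q + s3 = 11
  p, q, s1, s2, s3 ≥ 0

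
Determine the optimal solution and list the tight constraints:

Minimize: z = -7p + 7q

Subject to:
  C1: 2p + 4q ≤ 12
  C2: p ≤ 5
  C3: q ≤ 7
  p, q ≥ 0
Optimal: p = 5, q = 0
Slack at optimum:
  C1: slack = 2
  C2: slack = 0 (binding)
  C3: slack = 7
  p ≥ 0: p = 5
  q ≥ 0: q = 0 (binding)
Binding constraints: C2, q ≥ 0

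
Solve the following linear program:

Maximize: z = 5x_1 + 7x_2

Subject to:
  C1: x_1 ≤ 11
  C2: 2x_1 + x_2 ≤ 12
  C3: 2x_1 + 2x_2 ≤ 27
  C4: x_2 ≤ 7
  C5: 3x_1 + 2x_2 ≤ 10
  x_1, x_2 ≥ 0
x_1 = 0, x_2 = 5, z = 35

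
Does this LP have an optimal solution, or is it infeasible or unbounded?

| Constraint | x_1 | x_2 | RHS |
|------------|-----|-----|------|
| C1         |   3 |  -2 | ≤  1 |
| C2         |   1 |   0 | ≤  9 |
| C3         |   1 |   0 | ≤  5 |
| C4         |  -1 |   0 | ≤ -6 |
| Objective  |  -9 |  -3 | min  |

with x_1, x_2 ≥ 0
C3 requires x_1 ≤ 5, while C4 (-x_1 ≤ -6) is equivalent to x_1 ≥ 6. Together they would need 6 ≤ x_1 ≤ 5, which is impossible since 6 > 5. No point satisfies all constraints.

Infeasible: no point satisfies all constraints simultaneously.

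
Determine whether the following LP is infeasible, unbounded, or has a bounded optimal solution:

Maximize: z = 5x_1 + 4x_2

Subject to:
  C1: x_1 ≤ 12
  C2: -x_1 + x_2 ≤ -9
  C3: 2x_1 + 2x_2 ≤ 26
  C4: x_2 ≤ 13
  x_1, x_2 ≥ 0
The point (12, 1) satisfies every constraint, so the LP is feasible; the constraints give x_1 ≤ 12 and x_2 ≤ 13, which with x_1, x_2 ≥ 0 keep the feasible region inside a bounded box. A feasible, bounded LP attains a finite optimum at a vertex.

Evaluating z = 5x_1 + 4x_2 at each vertex:
  (9, 0): z = 45
  (12, 0): z = 60
  (12, 1): z = 64
  (11, 2): z = 63

The LP has an optimal solution: (12, 1) with z = 64.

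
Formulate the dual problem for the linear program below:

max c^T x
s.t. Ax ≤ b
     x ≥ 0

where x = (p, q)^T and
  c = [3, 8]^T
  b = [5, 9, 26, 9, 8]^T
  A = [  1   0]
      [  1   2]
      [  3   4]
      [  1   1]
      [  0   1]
Minimize: z = 5y1 + 9y2 + 26y3 + 9y4 + 8y5

Subject to:
  C1: -y1 - y2 - 3y3 - y4 ≤ -3
  C2: -2y2 - 4y3 - y4 - y5 ≤ -8
  y1, y2, y3, y4, y5 ≥ 0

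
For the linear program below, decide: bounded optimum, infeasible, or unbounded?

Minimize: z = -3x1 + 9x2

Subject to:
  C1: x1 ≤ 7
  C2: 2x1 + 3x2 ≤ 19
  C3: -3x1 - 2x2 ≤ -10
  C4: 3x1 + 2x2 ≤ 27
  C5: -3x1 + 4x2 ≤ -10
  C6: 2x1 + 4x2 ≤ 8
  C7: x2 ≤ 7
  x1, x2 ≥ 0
The point (4, 0) satisfies every constraint, so the LP is feasible; the constraints give x1 ≤ 7 and x2 ≤ 7, which with x1, x2 ≥ 0 keep the feasible region inside a bounded box. A feasible, bounded LP attains a finite optimum at a vertex.

Evaluating z = -3x1 + 9x2 at each vertex:
  (3.333, 0): z = -10
  (4, 0): z = -12
  (3.6, 0.2): z = -9

Feasible with finite optimum z* = -12 at (4, 0).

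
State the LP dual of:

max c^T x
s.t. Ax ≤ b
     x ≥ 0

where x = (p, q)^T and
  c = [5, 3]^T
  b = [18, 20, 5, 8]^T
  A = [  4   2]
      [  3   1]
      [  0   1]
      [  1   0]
Minimize: z = 18y1 + 20y2 + 5y3 + 8y4

Subject to:
  C1: -4y1 - 3y2 - y4 ≤ -5
  C2: -2y1 - y2 - y3 ≤ -3
  y1, y2, y3, y4 ≥ 0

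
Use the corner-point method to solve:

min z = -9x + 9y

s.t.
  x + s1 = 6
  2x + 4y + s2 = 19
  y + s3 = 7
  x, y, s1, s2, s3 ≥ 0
Each vertex is the intersection of two constraint boundaries that also satisfies all remaining constraints:
  x = 0 and y = 0 → (0, 0)
  x = 6 and y = 0 → (6, 0)
  x = 6 and 2x + 4y = 19 → (6, 1.75)
  2x + 4y = 19 and x = 0 → (0, 4.75)

Evaluating z = -9x + 9y at each vertex:
  (0, 0): z = 0
  (6, 0): z = -54
  (6, 1.75): z = -38.25
  (0, 4.75): z = 42.75

The minimum is at (6, 0) with z = -54.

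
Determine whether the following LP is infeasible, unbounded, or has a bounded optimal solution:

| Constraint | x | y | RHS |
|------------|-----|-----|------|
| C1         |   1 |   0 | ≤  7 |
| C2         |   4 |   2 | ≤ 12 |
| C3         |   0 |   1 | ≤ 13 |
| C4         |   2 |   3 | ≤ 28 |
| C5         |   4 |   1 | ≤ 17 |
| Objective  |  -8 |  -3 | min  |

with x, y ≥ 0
The point (3, 0) satisfies every constraint, so the LP is feasible; the constraints give x ≤ 7 and y ≤ 13, which with x, y ≥ 0 keep the feasible region inside a bounded box. A feasible, bounded LP attains a finite optimum at a vertex.

Evaluating z = -8x - 3y at each vertex:
  (0, 0): z = 0
  (3, 0): z = -24
  (0, 6): z = -18

Feasible with finite optimum z* = -24 at (3, 0).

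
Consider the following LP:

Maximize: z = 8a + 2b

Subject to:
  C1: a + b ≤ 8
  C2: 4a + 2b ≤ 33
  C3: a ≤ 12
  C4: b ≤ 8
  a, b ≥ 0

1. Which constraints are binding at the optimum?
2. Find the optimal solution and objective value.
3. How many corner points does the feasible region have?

1. C1, b ≥ 0
2. a = 8, b = 0, z = 64
3. 3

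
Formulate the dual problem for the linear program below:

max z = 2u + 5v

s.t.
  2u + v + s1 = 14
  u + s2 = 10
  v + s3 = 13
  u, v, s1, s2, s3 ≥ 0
Minimize: z = 14y1 + 10y2 + 13y3

Subject to:
  C1: -2y1 - y2 ≤ -2
  C2: -y1 - y3 ≤ -5
  y1, y2, y3 ≥ 0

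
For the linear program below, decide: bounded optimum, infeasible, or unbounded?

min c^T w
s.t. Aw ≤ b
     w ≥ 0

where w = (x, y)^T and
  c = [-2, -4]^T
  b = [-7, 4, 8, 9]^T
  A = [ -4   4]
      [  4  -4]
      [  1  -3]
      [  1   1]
One constraint requires 4x - 4y ≤ 4, while the constraint -4x + 4y ≤ -7 is equivalent to 4x - 4y ≥ 7. Together they would need 7 ≤ 4x - 4y ≤ 4, which is impossible since 7 > 4. No point satisfies all constraints.

Infeasible — the constraint set is empty.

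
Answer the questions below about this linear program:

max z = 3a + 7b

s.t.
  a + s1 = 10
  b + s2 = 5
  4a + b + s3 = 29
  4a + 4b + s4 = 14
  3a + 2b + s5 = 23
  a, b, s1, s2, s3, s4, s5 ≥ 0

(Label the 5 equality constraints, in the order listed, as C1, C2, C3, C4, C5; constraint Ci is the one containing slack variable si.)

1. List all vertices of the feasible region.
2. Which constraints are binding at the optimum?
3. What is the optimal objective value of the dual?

1. (0, 0), (3.5, 0), (0, 3.5)
2. C4, a ≥ 0
3. 24.5 (by strong duality, equal to the primal optimum)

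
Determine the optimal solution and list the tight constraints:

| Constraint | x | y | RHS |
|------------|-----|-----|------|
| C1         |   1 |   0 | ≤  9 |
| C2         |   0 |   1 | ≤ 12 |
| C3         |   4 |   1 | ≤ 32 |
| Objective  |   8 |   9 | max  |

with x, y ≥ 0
Optimal: x = 5, y = 12
Binding: C2, C3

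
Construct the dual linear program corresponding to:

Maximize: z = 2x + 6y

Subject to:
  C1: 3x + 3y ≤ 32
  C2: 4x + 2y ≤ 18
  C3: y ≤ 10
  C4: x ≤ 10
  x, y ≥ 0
Minimize: z = 32y1 + 18y2 + 10y3 + 10y4

Subject to:
  C1: -3y1 - 4y2 - y4 ≤ -2
  C2: -3y1 - 2y2 - y3 ≤ -6
  y1, y2, y3, y4 ≥ 0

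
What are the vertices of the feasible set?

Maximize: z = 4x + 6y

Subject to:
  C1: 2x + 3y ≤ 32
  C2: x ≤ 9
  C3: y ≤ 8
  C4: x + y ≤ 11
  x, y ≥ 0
Each vertex is the intersection of two constraint boundaries that also satisfies all remaining constraints:
  x = 0 and y = 0 → (0, 0)
  x = 9 and y = 0 → (9, 0)
  x = 9 and x + y = 11 → (9, 2)
  y = 8 and x + y = 11 → (3, 8)
  y = 8 and x = 0 → (0, 8)

Vertices: (0, 0), (9, 0), (9, 2), (3, 8), (0, 8)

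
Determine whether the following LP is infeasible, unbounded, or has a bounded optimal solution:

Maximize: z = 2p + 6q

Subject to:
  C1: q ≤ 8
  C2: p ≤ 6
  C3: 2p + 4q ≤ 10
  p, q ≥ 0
The point (0, 2.5) satisfies every constraint, so the LP is feasible; the constraints give p ≤ 6 and q ≤ 8, which with p, q ≥ 0 keep the feasible region inside a bounded box. A feasible, bounded LP attains a finite optimum at a vertex.

Bounded optimum: z* = 15 at (0, 2.5).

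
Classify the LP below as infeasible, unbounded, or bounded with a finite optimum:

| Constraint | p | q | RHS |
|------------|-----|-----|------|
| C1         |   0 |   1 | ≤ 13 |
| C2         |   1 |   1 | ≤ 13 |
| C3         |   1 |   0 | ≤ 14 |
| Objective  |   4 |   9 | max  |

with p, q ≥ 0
The point (0, 13) satisfies every constraint, so the LP is feasible; the constraints give p ≤ 14 and q ≤ 13, which with p, q ≥ 0 keep the feasible region inside a bounded box. A feasible, bounded LP attains a finite optimum at a vertex.

Evaluating z = 4p + 9q at each vertex:
  (0, 0): z = 0
  (13, 0): z = 52
  (0, 13): z = 117

Bounded optimum: z* = 117 at (0, 13).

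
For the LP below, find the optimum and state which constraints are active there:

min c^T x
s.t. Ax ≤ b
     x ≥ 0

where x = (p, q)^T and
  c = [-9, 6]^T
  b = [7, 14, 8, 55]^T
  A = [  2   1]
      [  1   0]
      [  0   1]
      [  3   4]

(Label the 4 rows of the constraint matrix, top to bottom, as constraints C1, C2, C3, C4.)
Optimal: p = 3.5, q = 0
Slack at optimum:
  C1: slack = 0 (binding)
  C2: slack = 10.5
  C3: slack = 8
  C4: slack = 44.5
  p ≥ 0: p = 3.5
  q ≥ 0: q = 0 (binding)
Binding constraints: C1, q ≥ 0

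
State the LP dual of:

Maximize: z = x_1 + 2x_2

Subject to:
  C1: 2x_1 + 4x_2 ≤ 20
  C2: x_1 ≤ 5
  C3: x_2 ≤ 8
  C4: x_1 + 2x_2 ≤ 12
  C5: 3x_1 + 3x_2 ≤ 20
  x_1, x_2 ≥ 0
Minimize: z = 20y1 + 5y2 + 8y3 + 12y4 + 20y5

Subject to:
  C1: -2y1 - y2 - y4 - 3y5 ≤ -1
  C2: -4y1 - y3 - 2y4 - 3y5 ≤ -2
  y1, y2, y3, y4, y5 ≥ 0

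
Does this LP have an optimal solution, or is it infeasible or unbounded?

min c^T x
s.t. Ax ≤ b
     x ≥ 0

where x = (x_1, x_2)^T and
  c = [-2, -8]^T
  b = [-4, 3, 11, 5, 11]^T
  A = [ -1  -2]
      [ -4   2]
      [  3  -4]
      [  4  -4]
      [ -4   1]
Feasible point: (1, 2) satisfies every constraint, so the LP is feasible.
Direction d = (1, 1): for each constraint row a, a·d ≤ 0 —
  (-1)(1) + (-2)(1) = -3 ≤ 0
  (-4)(1) + (2)(1) = -2 ≤ 0
  (3)(1) + (-4)(1) = -1 ≤ 0
  (4)(1) + (-4)(1) = 0 ≤ 0
  (-4)(1) + (1)(1) = -3 ≤ 0
and d ≥ 0, so (1, 2) + t·d stays feasible for every t ≥ 0. Along this ray z = -2x_1 - 8x_2 changes by -10 per unit t, so z → −∞.

The LP is unbounded; z can be made arbitrarily small.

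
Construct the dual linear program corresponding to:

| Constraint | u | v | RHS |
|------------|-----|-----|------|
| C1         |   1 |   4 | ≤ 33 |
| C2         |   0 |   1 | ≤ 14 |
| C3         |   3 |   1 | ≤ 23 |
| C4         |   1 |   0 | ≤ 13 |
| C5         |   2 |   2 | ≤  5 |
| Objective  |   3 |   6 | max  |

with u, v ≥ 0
Minimize: z = 33y1 + 14y2 + 23y3 + 13y4 + 5y5

Subject to:
  C1: -y1 - 3y3 - y4 - 2y5 ≤ -3
  C2: -4y1 - y2 - y3 - 2y5 ≤ -6
  y1, y2, y3, y4, y5 ≥ 0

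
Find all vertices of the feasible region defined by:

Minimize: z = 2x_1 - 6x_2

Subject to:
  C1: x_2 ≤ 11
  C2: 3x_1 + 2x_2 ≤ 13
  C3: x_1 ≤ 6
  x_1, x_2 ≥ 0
Each vertex is the intersection of two constraint boundaries that also satisfies all remaining constraints:
  x_1 = 0 and x_2 = 0 → (0, 0)
  3x_1 + 2x_2 = 13 and x_2 = 0 → (4.333, 0)
  3x_1 + 2x_2 = 13 and x_1 = 0 → (0, 6.5)

Vertices: (0, 0), (4.333, 0), (0, 6.5)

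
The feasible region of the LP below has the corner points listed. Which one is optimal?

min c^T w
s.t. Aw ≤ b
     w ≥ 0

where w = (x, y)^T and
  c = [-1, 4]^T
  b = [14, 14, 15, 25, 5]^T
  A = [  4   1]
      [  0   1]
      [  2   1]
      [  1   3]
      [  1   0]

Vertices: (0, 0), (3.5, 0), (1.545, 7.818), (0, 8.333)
Evaluating z = -x + 4y at each vertex:
  (0, 0): z = 0
  (3.5, 0): z = -3.5
  (1.545, 7.818): z = 29.73
  (0, 8.333): z = 33.33

The smallest value is z = -3.5, attained at (3.5, 0).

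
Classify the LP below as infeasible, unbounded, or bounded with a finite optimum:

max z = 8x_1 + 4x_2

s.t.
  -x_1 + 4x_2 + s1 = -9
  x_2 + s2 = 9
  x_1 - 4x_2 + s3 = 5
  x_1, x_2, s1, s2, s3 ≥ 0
The row x_1 - 4x_2 + s3 = 5 with s3 ≥ 0 requires x_1 - 4x_2 ≤ 5, while the row -x_1 + 4x_2 + s1 = -9 with s1 ≥ 0 is equivalent to x_1 - 4x_2 ≥ 9. Together they would need 9 ≤ x_1 - 4x_2 ≤ 5, which is impossible since 9 > 5. No point satisfies all constraints.

Infeasible: no point satisfies all constraints simultaneously.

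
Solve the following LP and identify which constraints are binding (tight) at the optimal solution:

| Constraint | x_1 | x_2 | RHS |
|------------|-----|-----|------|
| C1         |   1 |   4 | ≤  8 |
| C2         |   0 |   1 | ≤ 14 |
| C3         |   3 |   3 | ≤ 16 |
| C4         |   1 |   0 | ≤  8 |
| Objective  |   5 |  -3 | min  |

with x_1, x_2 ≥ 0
Optimal: x_1 = 0, x_2 = 2
Slack at optimum:
  C1: slack = 0 (binding)
  C2: slack = 12
  C3: slack = 10
  C4: slack = 8
  x_1 ≥ 0: x_1 = 0 (binding)
  x_2 ≥ 0: x_2 = 2
Binding constraints: C1, x_1 ≥ 0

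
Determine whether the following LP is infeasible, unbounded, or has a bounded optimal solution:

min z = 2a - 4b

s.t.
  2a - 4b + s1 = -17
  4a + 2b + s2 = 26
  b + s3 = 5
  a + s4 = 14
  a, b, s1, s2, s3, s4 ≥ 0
The point (0, 5) satisfies every constraint, so the LP is feasible; the constraints give a ≤ 14 and b ≤ 5, which with a, b ≥ 0 keep the feasible region inside a bounded box. A feasible, bounded LP attains a finite optimum at a vertex.

Bounded optimum: z* = -20 at (0, 5).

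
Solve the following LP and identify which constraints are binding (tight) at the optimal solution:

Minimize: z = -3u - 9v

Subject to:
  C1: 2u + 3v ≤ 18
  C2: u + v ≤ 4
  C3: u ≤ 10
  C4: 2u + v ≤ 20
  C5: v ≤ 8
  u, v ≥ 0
Optimal: u = 0, v = 4
Binding: C2, u ≥ 0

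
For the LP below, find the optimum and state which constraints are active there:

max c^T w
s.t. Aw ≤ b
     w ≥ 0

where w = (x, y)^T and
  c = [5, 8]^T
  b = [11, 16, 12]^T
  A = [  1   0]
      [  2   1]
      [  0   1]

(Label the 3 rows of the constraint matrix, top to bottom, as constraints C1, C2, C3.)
Optimal: x = 2, y = 12
Slack at optimum:
  C1: slack = 9
  C2: slack = 0 (binding)
  C3: slack = 0 (binding)
  x ≥ 0: x = 2
  y ≥ 0: y = 12
Binding constraints: C2, C3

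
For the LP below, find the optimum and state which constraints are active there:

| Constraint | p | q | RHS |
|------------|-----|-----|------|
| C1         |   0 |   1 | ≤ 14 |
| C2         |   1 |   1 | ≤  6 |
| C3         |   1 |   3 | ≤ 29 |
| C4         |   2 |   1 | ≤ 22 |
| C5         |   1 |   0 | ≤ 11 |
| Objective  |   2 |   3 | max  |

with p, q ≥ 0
Optimal: p = 0, q = 6
Slack at optimum:
  C1: slack = 8
  C2: slack = 0 (binding)
  C3: slack = 11
  C4: slack = 16
  C5: slack = 11
  p ≥ 0: p = 0 (binding)
  q ≥ 0: q = 6
Binding constraints: C2, p ≥ 0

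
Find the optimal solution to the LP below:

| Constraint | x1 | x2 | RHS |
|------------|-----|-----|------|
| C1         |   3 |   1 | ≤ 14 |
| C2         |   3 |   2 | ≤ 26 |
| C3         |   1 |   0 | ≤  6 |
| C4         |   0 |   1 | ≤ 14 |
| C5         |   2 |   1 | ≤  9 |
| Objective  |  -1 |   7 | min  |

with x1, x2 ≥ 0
Each vertex is the intersection of two constraint boundaries that also satisfies all remaining constraints:
  x1 = 0 and x2 = 0 → (0, 0)
  2x1 + x2 = 9 and x2 = 0 → (4.5, 0)
  2x1 + x2 = 9 and x1 = 0 → (0, 9)

Evaluating z = -x1 + 7x2 at each vertex:
  (0, 0): z = 0
  (4.5, 0): z = -4.5
  (0, 9): z = 63

The minimum is at (4.5, 0) with z = -4.5.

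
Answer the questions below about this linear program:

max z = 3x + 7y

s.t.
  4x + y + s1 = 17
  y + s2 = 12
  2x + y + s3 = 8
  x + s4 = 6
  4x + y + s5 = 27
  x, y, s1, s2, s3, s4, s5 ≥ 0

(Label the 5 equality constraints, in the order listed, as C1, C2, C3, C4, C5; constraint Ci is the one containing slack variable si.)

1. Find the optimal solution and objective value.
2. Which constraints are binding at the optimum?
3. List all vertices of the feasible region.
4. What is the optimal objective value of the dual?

1. x = 0, y = 8, z = 56
2. C3, x ≥ 0
3. (0, 0), (4, 0), (0, 8)
4. 56 (by strong duality, equal to the primal optimum)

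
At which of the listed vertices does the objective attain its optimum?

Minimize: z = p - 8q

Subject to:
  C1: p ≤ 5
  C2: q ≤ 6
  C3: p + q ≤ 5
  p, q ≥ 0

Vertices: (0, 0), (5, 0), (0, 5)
(0, 5) with z = -40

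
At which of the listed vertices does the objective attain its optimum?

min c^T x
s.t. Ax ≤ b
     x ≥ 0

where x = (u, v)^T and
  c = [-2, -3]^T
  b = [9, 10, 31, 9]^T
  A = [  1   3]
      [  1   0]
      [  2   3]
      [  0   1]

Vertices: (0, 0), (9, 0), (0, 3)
(9, 0) with z = -18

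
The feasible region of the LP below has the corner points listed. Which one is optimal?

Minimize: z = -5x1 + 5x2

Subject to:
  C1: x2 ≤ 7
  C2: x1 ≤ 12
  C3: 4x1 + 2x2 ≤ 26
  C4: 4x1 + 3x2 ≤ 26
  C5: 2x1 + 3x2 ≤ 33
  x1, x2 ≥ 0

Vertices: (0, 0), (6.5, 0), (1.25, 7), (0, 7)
Evaluating z = -5x1 + 5x2 at each vertex:
  (0, 0): z = 0
  (6.5, 0): z = -32.5
  (1.25, 7): z = 28.75
  (0, 7): z = 35

The smallest value is z = -32.5, attained at (6.5, 0).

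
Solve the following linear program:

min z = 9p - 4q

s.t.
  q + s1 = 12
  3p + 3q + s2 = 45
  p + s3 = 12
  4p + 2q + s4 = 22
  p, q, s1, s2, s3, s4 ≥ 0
p = 0, q = 11, z = -44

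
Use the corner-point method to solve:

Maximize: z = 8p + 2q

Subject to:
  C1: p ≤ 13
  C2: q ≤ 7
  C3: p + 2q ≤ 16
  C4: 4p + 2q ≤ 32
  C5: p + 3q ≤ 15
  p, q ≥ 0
Each vertex is the intersection of two constraint boundaries that also satisfies all remaining constraints:
  p = 0 and q = 0 → (0, 0)
  4p + 2q = 32 and q = 0 → (8, 0)
  4p + 2q = 32 and p + 3q = 15 → (6.6, 2.8)
  p + 3q = 15 and p = 0 → (0, 5)

Evaluating z = 8p + 2q at each vertex:
  (0, 0): z = 0
  (8, 0): z = 64
  (6.6, 2.8): z = 58.4
  (0, 5): z = 10

The maximum is at (8, 0) with z = 64.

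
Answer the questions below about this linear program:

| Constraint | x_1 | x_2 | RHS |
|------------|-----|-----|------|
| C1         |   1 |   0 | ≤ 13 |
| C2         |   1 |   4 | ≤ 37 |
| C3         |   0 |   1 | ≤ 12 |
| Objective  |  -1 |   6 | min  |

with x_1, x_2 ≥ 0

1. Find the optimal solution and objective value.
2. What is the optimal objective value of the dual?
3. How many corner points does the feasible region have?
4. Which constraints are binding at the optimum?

1. x_1 = 13, x_2 = 0, z = -13
2. -13 (by strong duality, equal to the primal optimum)
3. 4
4. C1, x_2 ≥ 0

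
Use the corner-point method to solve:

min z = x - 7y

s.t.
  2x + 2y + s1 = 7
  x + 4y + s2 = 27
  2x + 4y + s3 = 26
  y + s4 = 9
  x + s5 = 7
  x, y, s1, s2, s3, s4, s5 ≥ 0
x = 0, y = 3.5, z = -24.5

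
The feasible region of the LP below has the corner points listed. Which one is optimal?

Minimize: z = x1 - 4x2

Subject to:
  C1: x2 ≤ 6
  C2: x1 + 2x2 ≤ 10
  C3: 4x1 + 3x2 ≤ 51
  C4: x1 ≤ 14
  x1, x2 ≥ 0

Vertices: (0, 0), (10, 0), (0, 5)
Evaluating z = x1 - 4x2 at each vertex:
  (0, 0): z = 0
  (10, 0): z = 10
  (0, 5): z = -20

The smallest value is z = -20, attained at (0, 5).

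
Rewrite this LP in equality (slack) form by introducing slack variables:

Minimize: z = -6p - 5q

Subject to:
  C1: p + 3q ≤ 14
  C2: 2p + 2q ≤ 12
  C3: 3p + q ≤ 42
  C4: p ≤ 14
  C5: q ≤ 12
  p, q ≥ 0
min z = -6p - 5q

s.t.
  p + 3q + s1 = 14
  2p + 2q + s2 = 12
  3p + q + s3 = 42
  p + s4 = 14
  q + s5 = 12
  p, q, s1, s2, s3, s4, s5 ≥ 0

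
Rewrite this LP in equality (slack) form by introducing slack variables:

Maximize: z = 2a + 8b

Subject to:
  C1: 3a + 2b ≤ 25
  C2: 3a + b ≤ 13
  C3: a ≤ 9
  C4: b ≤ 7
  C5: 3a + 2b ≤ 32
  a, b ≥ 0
max z = 2a + 8b

s.t.
  3a + 2b + s1 = 25
  3a + b + s2 = 13
  a + s3 = 9
  b + s4 = 7
  3a + 2b + s5 = 32
  a, b, s1, s2, s3, s4, s5 ≥ 0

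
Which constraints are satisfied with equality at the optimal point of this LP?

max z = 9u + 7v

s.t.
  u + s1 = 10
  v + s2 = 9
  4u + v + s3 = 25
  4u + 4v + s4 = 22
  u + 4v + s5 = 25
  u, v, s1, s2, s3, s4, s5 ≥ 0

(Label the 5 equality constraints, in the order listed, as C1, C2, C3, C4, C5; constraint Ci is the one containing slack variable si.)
Optimal: u = 5.5, v = 0
Binding: C4, v ≥ 0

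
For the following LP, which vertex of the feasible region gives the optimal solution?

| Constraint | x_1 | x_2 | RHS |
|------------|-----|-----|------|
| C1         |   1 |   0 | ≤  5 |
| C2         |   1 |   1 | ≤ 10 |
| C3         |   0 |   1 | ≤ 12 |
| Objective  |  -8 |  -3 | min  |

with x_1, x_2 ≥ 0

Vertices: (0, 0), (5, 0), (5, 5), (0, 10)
(5, 5) with z = -55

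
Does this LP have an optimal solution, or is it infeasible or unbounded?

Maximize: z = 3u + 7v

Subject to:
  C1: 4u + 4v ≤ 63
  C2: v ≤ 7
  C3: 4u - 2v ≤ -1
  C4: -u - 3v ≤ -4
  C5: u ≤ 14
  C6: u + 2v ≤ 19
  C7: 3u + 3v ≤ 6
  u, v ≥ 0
The point (0, 2) satisfies every constraint, so the LP is feasible; the constraints give u ≤ 14 and v ≤ 7, which with u, v ≥ 0 keep the feasible region inside a bounded box. A feasible, bounded LP attains a finite optimum at a vertex.

Feasible with finite optimum z* = 14 at (0, 2).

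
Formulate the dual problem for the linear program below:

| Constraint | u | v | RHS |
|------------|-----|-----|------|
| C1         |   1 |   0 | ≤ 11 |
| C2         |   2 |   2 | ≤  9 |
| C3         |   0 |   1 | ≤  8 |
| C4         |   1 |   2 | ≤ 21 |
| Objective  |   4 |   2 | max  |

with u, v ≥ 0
Minimize: z = 11y1 + 9y2 + 8y3 + 21y4

Subject to:
  C1: -y1 - 2y2 - y4 ≤ -4
  C2: -2y2 - y3 - 2y4 ≤ -2
  y1, y2, y3, y4 ≥ 0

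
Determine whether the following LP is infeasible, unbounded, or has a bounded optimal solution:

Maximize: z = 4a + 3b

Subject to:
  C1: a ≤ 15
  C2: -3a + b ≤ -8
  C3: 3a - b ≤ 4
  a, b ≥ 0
C3 requires 3a - b ≤ 4, while C2 (-3a + b ≤ -8) is equivalent to 3a - b ≥ 8. Together they would need 8 ≤ 3a - b ≤ 4, which is impossible since 8 > 4. No point satisfies all constraints.

The feasible region is empty; the LP is infeasible.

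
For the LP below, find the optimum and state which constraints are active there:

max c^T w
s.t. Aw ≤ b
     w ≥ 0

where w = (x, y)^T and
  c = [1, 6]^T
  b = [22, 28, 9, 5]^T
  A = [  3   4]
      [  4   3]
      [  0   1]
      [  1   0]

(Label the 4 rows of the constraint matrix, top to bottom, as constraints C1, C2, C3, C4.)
Optimal: x = 0, y = 5.5
Slack at optimum:
  C1: slack = 0 (binding)
  C2: slack = 11.5
  C3: slack = 3.5
  C4: slack = 5
  x ≥ 0: x = 0 (binding)
  y ≥ 0: y = 5.5
Binding constraints: C1, x ≥ 0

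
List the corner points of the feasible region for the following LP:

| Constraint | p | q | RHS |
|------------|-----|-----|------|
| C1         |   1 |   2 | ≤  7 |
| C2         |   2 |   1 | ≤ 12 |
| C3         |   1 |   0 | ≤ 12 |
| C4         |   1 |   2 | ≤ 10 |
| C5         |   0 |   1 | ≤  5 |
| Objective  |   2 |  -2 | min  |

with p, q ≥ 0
Each vertex is the intersection of two constraint boundaries that also satisfies all remaining constraints:
  p = 0 and q = 0 → (0, 0)
  2p + q = 12 and q = 0 → (6, 0)
  p + 2q = 7 and 2p + q = 12 → (5.667, 0.6667)
  p + 2q = 7 and p = 0 → (0, 3.5)

Vertices: (0, 0), (6, 0), (5.667, 0.6667), (0, 3.5)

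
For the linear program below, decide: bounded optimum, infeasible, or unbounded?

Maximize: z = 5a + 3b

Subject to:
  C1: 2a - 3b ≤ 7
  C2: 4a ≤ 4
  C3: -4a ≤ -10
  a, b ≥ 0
C2 requires 4a ≤ 4, while C3 (-4a ≤ -10) is equivalent to 4a ≥ 10. Together they would need 10 ≤ 4a ≤ 4, which is impossible since 10 > 4. No point satisfies all constraints.

Infeasible — the constraint set is empty.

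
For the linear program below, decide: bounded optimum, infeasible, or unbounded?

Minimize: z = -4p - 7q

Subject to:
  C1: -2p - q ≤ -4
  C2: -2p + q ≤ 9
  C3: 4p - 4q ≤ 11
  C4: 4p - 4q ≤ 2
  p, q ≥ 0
Feasible point: (1, 2) satisfies every constraint, so the LP is feasible.
Direction d = (1, 1): for each constraint row a, a·d ≤ 0 —
  (-2)(1) + (-1)(1) = -3 ≤ 0
  (-2)(1) + (1)(1) = -1 ≤ 0
  (4)(1) + (-4)(1) = 0 ≤ 0
  (4)(1) + (-4)(1) = 0 ≤ 0
and d ≥ 0, so (1, 2) + t·d stays feasible for every t ≥ 0. Along this ray z = -4p - 7q changes by -11 per unit t, so z → −∞.

Unbounded — the objective can decrease without bound over the feasible region.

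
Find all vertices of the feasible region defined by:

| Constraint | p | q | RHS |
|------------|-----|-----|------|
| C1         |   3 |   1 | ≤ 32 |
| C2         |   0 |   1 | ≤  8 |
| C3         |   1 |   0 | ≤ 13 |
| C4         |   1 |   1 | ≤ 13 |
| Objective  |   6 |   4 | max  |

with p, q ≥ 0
Each vertex is the intersection of two constraint boundaries that also satisfies all remaining constraints:
  p = 0 and q = 0 → (0, 0)
  3p + q = 32 and q = 0 → (10.67, 0)
  3p + q = 32 and p + q = 13 → (9.5, 3.5)
  q = 8 and p + q = 13 → (5, 8)
  q = 8 and p = 0 → (0, 8)

Vertices: (0, 0), (10.67, 0), (9.5, 3.5), (5, 8), (0, 8)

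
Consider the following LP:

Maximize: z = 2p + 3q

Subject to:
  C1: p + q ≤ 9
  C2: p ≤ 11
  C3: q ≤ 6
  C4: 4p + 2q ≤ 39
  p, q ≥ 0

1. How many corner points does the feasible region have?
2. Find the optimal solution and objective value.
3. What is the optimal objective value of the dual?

1. 4
2. p = 3, q = 6, z = 24
3. 24 (by strong duality, equal to the primal optimum)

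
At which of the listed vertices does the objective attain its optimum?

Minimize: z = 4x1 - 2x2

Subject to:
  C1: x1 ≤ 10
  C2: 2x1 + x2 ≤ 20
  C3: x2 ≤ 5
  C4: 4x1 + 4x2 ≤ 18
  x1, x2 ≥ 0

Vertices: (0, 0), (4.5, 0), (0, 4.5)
Evaluating z = 4x1 - 2x2 at each vertex:
  (0, 0): z = 0
  (4.5, 0): z = 18
  (0, 4.5): z = -9

The smallest value is z = -9, attained at (0, 4.5).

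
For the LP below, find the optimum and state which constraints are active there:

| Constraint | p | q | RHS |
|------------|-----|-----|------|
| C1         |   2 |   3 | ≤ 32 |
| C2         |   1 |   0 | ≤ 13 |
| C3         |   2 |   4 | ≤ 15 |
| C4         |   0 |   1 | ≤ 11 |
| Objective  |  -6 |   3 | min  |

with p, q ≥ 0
Optimal: p = 7.5, q = 0
Binding: C3, q ≥ 0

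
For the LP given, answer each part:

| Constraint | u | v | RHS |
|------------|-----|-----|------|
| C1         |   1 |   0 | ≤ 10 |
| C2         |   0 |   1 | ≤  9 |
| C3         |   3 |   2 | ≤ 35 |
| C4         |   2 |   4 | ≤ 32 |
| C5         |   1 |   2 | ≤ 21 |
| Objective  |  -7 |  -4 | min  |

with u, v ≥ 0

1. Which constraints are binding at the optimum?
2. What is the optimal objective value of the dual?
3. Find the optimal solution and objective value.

1. C1, C3
2. -80 (by strong duality, equal to the primal optimum)
3. u = 10, v = 2.5, z = -80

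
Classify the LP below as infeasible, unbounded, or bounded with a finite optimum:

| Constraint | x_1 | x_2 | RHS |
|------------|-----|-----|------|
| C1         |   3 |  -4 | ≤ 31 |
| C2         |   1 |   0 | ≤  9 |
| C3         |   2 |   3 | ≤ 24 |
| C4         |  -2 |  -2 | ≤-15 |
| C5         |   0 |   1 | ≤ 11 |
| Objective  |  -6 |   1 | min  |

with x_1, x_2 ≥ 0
The point (9, 0) satisfies every constraint, so the LP is feasible; the constraints give x_1 ≤ 9 and x_2 ≤ 11, which with x_1, x_2 ≥ 0 keep the feasible region inside a bounded box. A feasible, bounded LP attains a finite optimum at a vertex.

Evaluating z = -6x_1 + x_2 at each vertex:
  (7.5, 0): z = -45
  (9, 0): z = -54
  (9, 2): z = -52
  (0, 8): z = 8
  (0, 7.5): z = 7.5

The LP has an optimal solution: (9, 0) with z = -54.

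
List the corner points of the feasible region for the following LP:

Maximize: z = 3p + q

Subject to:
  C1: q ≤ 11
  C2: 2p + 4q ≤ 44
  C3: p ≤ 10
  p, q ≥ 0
Each vertex is the intersection of two constraint boundaries that also satisfies all remaining constraints:
  p = 0 and q = 0 → (0, 0)
  p = 10 and q = 0 → (10, 0)
  2p + 4q = 44 and p = 10 → (10, 6)
  q = 11 and 2p + 4q = 44 → (0, 11)

Vertices: (0, 0), (10, 0), (10, 6), (0, 11)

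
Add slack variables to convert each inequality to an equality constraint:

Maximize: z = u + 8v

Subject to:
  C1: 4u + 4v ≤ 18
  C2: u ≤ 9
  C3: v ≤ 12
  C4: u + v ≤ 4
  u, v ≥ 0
max z = u + 8v

s.t.
  4u + 4v + s1 = 18
  u + s2 = 9
  v + s3 = 12
  u + v + s4 = 4
  u, v, s1, s2, s3, s4 ≥ 0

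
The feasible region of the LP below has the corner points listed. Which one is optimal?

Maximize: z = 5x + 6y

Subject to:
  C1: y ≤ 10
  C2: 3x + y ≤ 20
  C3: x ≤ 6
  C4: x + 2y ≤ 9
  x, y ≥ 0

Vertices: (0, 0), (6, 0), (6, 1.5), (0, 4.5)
(6, 1.5) with z = 39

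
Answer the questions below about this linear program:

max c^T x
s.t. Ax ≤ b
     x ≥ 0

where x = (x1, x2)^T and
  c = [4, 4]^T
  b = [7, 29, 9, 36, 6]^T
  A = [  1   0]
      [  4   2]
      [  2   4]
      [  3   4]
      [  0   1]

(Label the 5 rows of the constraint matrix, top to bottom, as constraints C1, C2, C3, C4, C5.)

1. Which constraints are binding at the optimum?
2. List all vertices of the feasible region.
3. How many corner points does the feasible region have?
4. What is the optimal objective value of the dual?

1. C3, x2 ≥ 0
2. (0, 0), (4.5, 0), (0, 2.25)
3. 3
4. 18 (by strong duality, equal to the primal optimum)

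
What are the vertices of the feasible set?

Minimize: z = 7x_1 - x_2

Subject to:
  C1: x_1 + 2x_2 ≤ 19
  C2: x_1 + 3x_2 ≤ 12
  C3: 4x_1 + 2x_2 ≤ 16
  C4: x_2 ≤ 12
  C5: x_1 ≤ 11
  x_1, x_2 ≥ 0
Each vertex is the intersection of two constraint boundaries that also satisfies all remaining constraints:
  x_1 = 0 and x_2 = 0 → (0, 0)
  4x_1 + 2x_2 = 16 and x_2 = 0 → (4, 0)
  x_1 + 3x_2 = 12 and 4x_1 + 2x_2 = 16 → (2.4, 3.2)
  x_1 + 3x_2 = 12 and x_1 = 0 → (0, 4)

Vertices: (0, 0), (4, 0), (2.4, 3.2), (0, 4)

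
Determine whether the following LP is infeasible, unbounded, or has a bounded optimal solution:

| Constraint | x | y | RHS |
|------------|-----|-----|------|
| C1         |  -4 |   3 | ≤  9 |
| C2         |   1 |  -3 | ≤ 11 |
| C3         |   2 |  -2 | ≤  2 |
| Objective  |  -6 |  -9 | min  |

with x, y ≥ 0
Feasible point: (0, 0) satisfies every constraint, so the LP is feasible.
Direction d = (1, 1): for each constraint row a, a·d ≤ 0 —
  (-4)(1) + (3)(1) = -1 ≤ 0
  (1)(1) + (-3)(1) = -2 ≤ 0
  (2)(1) + (-2)(1) = 0 ≤ 0
and d ≥ 0, so (0, 0) + t·d stays feasible for every t ≥ 0. Along this ray z = -6x - 9y changes by -15 per unit t, so z → −∞.

The LP is unbounded; z can be made arbitrarily small.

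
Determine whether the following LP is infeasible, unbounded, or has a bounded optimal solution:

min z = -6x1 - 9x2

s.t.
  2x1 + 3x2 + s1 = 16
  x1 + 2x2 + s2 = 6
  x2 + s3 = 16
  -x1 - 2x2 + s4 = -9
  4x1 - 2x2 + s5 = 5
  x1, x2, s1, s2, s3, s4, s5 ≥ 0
The row x1 + 2x2 + s2 = 6 with s2 ≥ 0 requires x1 + 2x2 ≤ 6, while the row -x1 - 2x2 + s4 = -9 with s4 ≥ 0 is equivalent to x1 + 2x2 ≥ 9. Together they would need 9 ≤ x1 + 2x2 ≤ 6, which is impossible since 9 > 6. No point satisfies all constraints.

The feasible region is empty; the LP is infeasible.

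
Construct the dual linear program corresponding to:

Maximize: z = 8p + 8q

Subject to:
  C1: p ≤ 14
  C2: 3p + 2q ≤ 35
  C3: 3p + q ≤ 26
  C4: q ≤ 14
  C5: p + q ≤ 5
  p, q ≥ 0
Minimize: z = 14y1 + 35y2 + 26y3 + 14y4 + 5y5

Subject to:
  C1: -y1 - 3y2 - 3y3 - y5 ≤ -8
  C2: -2y2 - y3 - y4 - y5 ≤ -8
  y1, y2, y3, y4, y5 ≥ 0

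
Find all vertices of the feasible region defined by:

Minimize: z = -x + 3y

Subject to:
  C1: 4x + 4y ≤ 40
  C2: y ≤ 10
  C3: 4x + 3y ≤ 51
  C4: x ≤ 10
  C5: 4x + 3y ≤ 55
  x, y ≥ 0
Each vertex is the intersection of two constraint boundaries that also satisfies all remaining constraints:
  x = 0 and y = 0 → (0, 0)
  4x + 4y = 40 and x = 10 → (10, 0)
  4x + 4y = 40 and y = 10 → (0, 10)

Vertices: (0, 0), (10, 0), (0, 10)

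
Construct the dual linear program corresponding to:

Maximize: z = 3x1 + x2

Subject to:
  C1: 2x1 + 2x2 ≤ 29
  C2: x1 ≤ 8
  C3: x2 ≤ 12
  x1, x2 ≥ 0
Minimize: z = 29y1 + 8y2 + 12y3

Subject to:
  C1: -2y1 - y2 ≤ -3
  C2: -2y1 - y3 ≤ -1
  y1, y2, y3 ≥ 0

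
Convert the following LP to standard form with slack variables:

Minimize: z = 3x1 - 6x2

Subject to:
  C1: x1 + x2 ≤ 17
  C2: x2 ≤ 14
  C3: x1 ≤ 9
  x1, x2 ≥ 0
min z = 3x1 - 6x2

s.t.
  x1 + x2 + s1 = 17
  x2 + s2 = 14
  x1 + s3 = 9
  x1, x2, s1, s2, s3 ≥ 0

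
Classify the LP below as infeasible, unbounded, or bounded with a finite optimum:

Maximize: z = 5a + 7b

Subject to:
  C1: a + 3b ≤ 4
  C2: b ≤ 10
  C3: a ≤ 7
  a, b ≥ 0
The point (4, 0) satisfies every constraint, so the LP is feasible; the constraints give a ≤ 7 and b ≤ 10, which with a, b ≥ 0 keep the feasible region inside a bounded box. A feasible, bounded LP attains a finite optimum at a vertex.

The LP has an optimal solution: (4, 0) with z = 20.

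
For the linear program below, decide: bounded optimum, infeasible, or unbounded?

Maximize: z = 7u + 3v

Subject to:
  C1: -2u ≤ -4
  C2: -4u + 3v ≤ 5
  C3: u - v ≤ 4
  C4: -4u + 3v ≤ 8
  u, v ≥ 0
Feasible point: (2, 0) satisfies every constraint, so the LP is feasible.
Direction d = (1, 1): for each constraint row a, a·d ≤ 0 —
  (-2)(1) + (0)(1) = -2 ≤ 0
  (-4)(1) + (3)(1) = -1 ≤ 0
  (1)(1) + (-1)(1) = 0 ≤ 0
  (-4)(1) + (3)(1) = -1 ≤ 0
and d ≥ 0, so (2, 0) + t·d stays feasible for every t ≥ 0. Along this ray z = 7u + 3v changes by 10 per unit t, so z → +∞.

Unbounded: there is a feasible ray along which z → +∞.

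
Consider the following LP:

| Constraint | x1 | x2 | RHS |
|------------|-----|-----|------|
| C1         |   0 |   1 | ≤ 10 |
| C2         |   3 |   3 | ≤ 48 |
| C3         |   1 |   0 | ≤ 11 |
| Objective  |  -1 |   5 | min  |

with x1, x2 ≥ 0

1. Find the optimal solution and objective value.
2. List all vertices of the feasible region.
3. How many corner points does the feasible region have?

1. x1 = 11, x2 = 0, z = -11
2. (0, 0), (11, 0), (11, 5), (6, 10), (0, 10)
3. 5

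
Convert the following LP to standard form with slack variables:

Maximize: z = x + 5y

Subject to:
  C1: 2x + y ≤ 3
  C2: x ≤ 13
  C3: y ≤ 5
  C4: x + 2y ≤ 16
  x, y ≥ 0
max z = x + 5y

s.t.
  2x + y + s1 = 3
  x + s2 = 13
  y + s3 = 5
  x + 2y + s4 = 16
  x, y, s1, s2, s3, s4 ≥ 0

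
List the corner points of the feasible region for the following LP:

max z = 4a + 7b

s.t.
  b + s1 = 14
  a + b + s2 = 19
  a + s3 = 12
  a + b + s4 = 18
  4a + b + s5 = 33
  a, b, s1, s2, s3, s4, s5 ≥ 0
Each vertex is the intersection of two constraint boundaries that also satisfies all remaining constraints:
  a = 0 and b = 0 → (0, 0)
  4a + b = 33 and b = 0 → (8.25, 0)
  a + b = 18 and 4a + b = 33 → (5, 13)
  b = 14 and a + b = 18 → (4, 14)
  b = 14 and a = 0 → (0, 14)

Vertices: (0, 0), (8.25, 0), (5, 13), (4, 14), (0, 14)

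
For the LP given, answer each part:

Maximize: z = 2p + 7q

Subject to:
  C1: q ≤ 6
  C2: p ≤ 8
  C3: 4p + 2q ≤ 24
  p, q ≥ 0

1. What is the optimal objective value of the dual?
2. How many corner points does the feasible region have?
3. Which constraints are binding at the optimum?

1. 48 (by strong duality, equal to the primal optimum)
2. 4
3. C1, C3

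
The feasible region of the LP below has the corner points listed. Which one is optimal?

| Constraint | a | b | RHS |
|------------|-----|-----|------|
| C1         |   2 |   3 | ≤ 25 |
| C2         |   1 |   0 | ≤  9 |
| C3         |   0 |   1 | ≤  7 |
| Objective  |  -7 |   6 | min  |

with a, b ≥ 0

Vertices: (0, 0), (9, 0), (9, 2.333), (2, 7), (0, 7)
(9, 0) with z = -63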